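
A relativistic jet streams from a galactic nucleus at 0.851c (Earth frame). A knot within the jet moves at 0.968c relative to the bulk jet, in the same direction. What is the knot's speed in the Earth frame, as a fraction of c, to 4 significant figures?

Relativistic velocity addition: u = (u' + v)/(1 + u'v/c²)
= (0.968 + 0.851)/(1 + 0.968×0.851) = 1.819/1.82377 = 0.9974

u ≈ 0.9974c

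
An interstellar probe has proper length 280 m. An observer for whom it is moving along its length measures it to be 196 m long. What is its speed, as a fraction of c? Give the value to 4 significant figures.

β ≈ 0.7141

γ = L₀/L = 280/196 = 1.42857
β = √(1 − 1/γ²) = 0.7141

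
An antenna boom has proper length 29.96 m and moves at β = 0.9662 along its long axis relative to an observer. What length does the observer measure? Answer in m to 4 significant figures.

L ≈ 7.723 m

γ = 1/√(1 − 0.9662²) = 3.87907
Length contraction: L = L₀/γ = 29.96/3.87907 = 7.723 m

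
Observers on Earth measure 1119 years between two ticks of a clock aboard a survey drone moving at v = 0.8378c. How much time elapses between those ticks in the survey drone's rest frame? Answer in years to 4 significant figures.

γ = 1/√(1 − 0.8378²) = 1.83158
Proper time: τ₀ = Δt/γ = 1119/1.83158 = 610.9 years

τ₀ ≈ 610.9 years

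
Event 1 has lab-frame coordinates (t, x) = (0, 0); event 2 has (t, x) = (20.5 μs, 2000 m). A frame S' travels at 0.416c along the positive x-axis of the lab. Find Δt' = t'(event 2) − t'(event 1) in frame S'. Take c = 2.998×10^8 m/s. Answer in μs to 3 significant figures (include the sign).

Δt' ≈ 19.5 μs

γ = 1/√(1 − 0.416²) = 1.0997
Δt' = γ(Δt − vΔx/c²) = 1.0997 × (20.5 μs − 0.416×2000 m / (2.998×10^8 m/s))
= 1.0997 × (17.725 μs) = 19.5 μs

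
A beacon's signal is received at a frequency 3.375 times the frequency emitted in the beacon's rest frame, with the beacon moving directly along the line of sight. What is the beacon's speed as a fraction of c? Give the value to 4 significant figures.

β ≈ 0.8386

f_obs/f_src = √((1+β)/(1−β)) = 3.375  ⇒  (1+β)/(1−β) = 11.3906
β = |1 − D²|/(1 + D²) = |1 − 11.3906|/(1 + 11.3906) = 0.8386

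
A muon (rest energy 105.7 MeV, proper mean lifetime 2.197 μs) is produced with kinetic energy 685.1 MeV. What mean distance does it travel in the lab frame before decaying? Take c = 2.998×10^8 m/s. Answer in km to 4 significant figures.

d ≈ 4.884 km

γ = 1 + K/(m₀c²) = 1 + 685.1/105.7 = 7.48155
β = √(1 − 1/γ²) = 0.991027
Dilated lifetime: γτ₀ = 7.48155 × 2.197 μs = 16.4370 μs
d = βc·γτ₀ = 0.991027 × (2.998×10^8 m/s) × 1.64370×10^-5 s = 4.884 km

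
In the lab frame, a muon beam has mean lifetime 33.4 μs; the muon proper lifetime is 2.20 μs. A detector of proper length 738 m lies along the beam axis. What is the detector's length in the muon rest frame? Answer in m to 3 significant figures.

Time dilation ⇒ γ = Δt/τ₀ = 33.4/2.20 = 15.182
Length contraction: L = L₀/γ = 738/15.182 = 48.6 m

L ≈ 48.6 m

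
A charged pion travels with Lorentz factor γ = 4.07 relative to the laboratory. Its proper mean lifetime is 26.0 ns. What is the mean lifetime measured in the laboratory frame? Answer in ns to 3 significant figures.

Δt ≈ 106 ns

γ = 4.07 (given)
Time dilation: Δt = γτ₀ = 4.07 × 26.0 ns = 106 ns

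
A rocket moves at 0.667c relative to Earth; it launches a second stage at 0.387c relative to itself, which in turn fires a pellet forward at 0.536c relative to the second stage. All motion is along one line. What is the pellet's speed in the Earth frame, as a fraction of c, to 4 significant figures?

u ≈ 0.9480c

Compose boost 2: (0.387 + 0.667)/(1 + 0.387×0.667) = 1.054/1.25813 = 0.837752
Compose boost 3: (0.536 + 0.837752)/(1 + 0.536×0.837752) = 1.37375/1.44904 = 0.9480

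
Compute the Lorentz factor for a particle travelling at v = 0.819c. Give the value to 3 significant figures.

γ ≈ 1.74

γ = 1/√(1 − β²) = 1/√(1 − 0.819²) = 1/√(0.32924) = 1.74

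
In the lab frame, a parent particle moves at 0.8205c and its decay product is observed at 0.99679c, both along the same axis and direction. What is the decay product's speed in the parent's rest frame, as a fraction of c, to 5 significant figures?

u' ≈ 0.96791c

Inverse velocity addition: u' = (u − v)/(1 − uv/c²)
= (0.99679 − 0.8205)/(1 − 0.99679×0.8205) = 0.17629/0.1821338 = 0.96791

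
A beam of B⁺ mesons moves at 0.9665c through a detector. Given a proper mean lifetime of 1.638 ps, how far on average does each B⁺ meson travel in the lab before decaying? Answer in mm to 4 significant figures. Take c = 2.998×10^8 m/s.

γ = 1/√(1 − 0.9665²) = 3.89610
Dilated lifetime: Δt = γτ₀ = 3.89610 × 1.638 ps = 6.38182 ps
d = vΔt = 0.9665c × 6.38182 ps = 2.89757×10^8 m/s × 6.38182×10^-12 s = 1.849 mm

d ≈ 1.849 mm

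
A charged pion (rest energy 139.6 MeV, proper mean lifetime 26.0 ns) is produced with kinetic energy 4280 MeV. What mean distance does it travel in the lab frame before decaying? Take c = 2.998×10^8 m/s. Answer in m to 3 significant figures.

γ = 1 + K/(m₀c²) = 1 + 4280/139.6 = 31.659
β = √(1 − 1/γ²) = 0.99950
Dilated lifetime: γτ₀ = 31.659 × 26.0 ns = 823.13 ns
d = βc·γτ₀ = 0.99950 × (2.998×10^8 m/s) × 8.2313×10^-7 s = 247 m

d ≈ 247 m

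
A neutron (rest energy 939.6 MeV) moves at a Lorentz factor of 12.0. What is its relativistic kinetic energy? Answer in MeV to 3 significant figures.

K ≈ 10300 MeV

γ = 12.0 (given)
K = (γ − 1)m₀c² = (12.0 − 1) × 939.6 MeV = 11.000 × 939.6 MeV = 10300 MeV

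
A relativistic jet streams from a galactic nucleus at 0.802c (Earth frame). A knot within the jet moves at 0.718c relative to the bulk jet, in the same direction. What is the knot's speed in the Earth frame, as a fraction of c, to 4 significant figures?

u ≈ 0.9646c

Relativistic velocity addition: u = (u' + v)/(1 + u'v/c²)
= (0.718 + 0.802)/(1 + 0.718×0.802) = 1.520/1.57584 = 0.9646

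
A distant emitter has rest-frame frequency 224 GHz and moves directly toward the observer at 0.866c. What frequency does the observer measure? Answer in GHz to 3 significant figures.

f_obs ≈ 836 GHz

Relativistic Doppler: f_obs = f_src √((1+β)/(1−β))
= 224 × √(1.8660/0.13400) = 224 × 3.7317 = 836 GHz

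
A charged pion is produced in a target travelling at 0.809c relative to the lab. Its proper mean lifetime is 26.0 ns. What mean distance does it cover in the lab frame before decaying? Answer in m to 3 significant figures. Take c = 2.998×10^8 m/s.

d ≈ 10.7 m

γ = 1/√(1 − 0.809²) = 1.7012
Dilated lifetime: Δt = γτ₀ = 1.7012 × 26.0 ns = 44.232 ns
d = vΔt = 0.809c × 44.232 ns = 2.4254×10^8 m/s × 4.4232×10^-8 s = 10.7 m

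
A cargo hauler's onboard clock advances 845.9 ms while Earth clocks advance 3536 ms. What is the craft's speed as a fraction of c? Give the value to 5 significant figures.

γ = Δt/τ₀ = 3536/845.9 = 4.180163
β = √(1 − 1/γ²) = √(1 − 1/4.180163²) = 0.97096

β ≈ 0.97096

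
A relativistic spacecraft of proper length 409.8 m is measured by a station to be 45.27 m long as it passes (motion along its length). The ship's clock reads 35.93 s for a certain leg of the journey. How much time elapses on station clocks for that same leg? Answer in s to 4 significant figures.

Δt ≈ 325.3 s

Length contraction ⇒ γ = L₀/L = 409.8/45.27 = 9.05235
Time dilation: Δt = γτ₀ = 9.05235 × 35.93 s = 325.3 s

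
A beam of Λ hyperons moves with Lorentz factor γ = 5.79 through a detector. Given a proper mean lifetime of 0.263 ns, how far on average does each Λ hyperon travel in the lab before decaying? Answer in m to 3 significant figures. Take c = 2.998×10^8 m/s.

β = √(1 − 1/γ²) = √(1 − 1/5.79²) = 0.98497
Dilated lifetime: Δt = γτ₀ = 5.79 × 0.263 ns = 1.5228 ns
d = vΔt = 0.98497c × 1.5228 ns = 2.9529×10^8 m/s × 1.5228×10^-9 s = 0.450 m

d ≈ 0.450 m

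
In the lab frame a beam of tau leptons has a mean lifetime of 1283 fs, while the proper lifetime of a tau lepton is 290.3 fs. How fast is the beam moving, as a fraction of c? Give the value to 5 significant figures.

β ≈ 0.97407

γ = Δt/τ₀ = 1283/290.3 = 4.419566
β = √(1 − 1/γ²) = √(1 − 1/4.419566²) = 0.97407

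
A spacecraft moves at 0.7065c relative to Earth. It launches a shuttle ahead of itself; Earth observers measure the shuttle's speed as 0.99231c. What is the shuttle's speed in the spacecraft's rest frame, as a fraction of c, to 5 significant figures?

u' ≈ 0.95610c

Inverse velocity addition: u' = (u − v)/(1 − uv/c²)
= (0.99231 − 0.7065)/(1 − 0.99231×0.7065) = 0.28581/0.2989330 = 0.95610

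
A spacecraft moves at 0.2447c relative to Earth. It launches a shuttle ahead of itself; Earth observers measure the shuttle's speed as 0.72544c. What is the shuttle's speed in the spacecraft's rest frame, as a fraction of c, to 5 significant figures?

u' ≈ 0.58450c

Inverse velocity addition: u' = (u − v)/(1 − uv/c²)
= (0.72544 − 0.2447)/(1 − 0.72544×0.2447) = 0.48074/0.8224848 = 0.58450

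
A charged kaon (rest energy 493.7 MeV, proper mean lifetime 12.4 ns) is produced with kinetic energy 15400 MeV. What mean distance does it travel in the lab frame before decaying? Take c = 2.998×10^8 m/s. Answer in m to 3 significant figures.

γ = 1 + K/(m₀c²) = 1 + 15400/493.7 = 32.193
β = √(1 − 1/γ²) = 0.99952
Dilated lifetime: γτ₀ = 32.193 × 12.4 ns = 399.19 ns
d = βc·γτ₀ = 0.99952 × (2.998×10^8 m/s) × 3.9919×10^-7 s = 120 m

d ≈ 120 m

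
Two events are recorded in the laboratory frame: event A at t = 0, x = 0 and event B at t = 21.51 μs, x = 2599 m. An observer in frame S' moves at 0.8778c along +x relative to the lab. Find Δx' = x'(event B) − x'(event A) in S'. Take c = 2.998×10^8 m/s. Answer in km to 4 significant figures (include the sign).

Δx' ≈ -6.391 km

γ = 1/√(1 − 0.8778²) = 2.08756
Δx' = γ(Δx − vΔt) = 2.08756 × (2599 m − 0.8778×(2.998×10^8 m/s)×21.51×10^-6 s)
= 2.08756 × (-3061.67 m) = -6.391 km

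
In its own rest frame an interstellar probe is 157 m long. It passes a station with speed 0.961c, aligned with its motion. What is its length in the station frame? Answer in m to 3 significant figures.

γ = 1/√(1 − 0.961²) = 3.6160
Length contraction: L = L₀/γ = 157/3.6160 = 43.4 m

L ≈ 43.4 m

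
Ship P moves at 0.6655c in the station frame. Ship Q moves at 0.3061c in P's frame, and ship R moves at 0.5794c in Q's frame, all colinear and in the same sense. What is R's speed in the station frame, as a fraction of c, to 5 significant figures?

u ≈ 0.94474c

Compose boost 2: (0.3061 + 0.6655)/(1 + 0.3061×0.6655) = 0.97160/1.203710 = 0.8071715
Compose boost 3: (0.5794 + 0.8071715)/(1 + 0.5794×0.8071715) = 1.386571/1.467675 = 0.94474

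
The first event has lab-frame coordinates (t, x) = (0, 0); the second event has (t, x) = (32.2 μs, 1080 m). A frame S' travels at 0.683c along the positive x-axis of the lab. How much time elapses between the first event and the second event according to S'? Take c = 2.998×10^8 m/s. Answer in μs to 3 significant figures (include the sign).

Δt' ≈ 40.7 μs

γ = 1/√(1 − 0.683²) = 1.3691
Δt' = γ(Δt − vΔx/c²) = 1.3691 × (32.2 μs − 0.683×1080 m / (2.998×10^8 m/s))
= 1.3691 × (29.740 μs) = 40.7 μs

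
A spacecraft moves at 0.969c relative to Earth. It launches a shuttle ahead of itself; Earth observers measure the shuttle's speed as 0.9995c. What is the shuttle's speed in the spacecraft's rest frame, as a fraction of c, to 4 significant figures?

Inverse velocity addition: u' = (u − v)/(1 − uv/c²)
= (0.9995 − 0.969)/(1 − 0.9995×0.969) = 0.03050/0.0314845 = 0.9687

u' ≈ 0.9687c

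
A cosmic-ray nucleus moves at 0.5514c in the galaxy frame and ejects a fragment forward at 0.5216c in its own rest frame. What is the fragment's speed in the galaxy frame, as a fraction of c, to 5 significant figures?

u ≈ 0.83333c

Compose boost 2: (0.5216 + 0.5514)/(1 + 0.5216×0.5514) = 1.0730/1.287610 = 0.83333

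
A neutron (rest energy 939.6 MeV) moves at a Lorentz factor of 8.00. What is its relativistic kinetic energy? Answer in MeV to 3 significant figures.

K ≈ 6580 MeV

γ = 8.00 (given)
K = (γ − 1)m₀c² = (8.00 − 1) × 939.6 MeV = 7.0000 × 939.6 MeV = 6580 MeV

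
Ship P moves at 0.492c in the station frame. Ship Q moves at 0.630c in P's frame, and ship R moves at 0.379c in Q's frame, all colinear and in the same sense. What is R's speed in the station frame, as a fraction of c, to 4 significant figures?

u ≈ 0.9327c

Compose boost 2: (0.630 + 0.492)/(1 + 0.630×0.492) = 1.122/1.30996 = 0.856515
Compose boost 3: (0.379 + 0.856515)/(1 + 0.379×0.856515) = 1.23551/1.32462 = 0.9327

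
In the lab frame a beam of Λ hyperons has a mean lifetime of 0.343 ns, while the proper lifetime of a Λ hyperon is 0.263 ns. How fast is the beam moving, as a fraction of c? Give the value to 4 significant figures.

γ = Δt/τ₀ = 0.343/0.263 = 1.30418
β = √(1 − 1/γ²) = √(1 − 1/1.30418²) = 0.6419

β ≈ 0.6419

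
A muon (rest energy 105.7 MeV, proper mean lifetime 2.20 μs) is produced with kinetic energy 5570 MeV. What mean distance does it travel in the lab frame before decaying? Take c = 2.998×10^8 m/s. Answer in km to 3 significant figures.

γ = 1 + K/(m₀c²) = 1 + 5570/105.7 = 53.696
β = √(1 − 1/γ²) = 0.99983
Dilated lifetime: γτ₀ = 53.696 × 2.20 μs = 118.13 μs
d = βc·γτ₀ = 0.99983 × (2.998×10^8 m/s) × 0.00011813 s = 35.4 km

d ≈ 35.4 km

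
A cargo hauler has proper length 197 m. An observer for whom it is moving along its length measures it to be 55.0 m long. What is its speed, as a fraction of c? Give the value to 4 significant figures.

γ = L₀/L = 197/55.0 = 3.58182
β = √(1 − 1/γ²) = 0.9602

β ≈ 0.9602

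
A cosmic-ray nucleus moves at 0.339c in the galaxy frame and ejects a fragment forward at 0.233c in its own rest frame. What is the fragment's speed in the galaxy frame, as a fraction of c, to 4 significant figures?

u ≈ 0.5301c

Compose boost 2: (0.233 + 0.339)/(1 + 0.233×0.339) = 0.5720/1.07899 = 0.5301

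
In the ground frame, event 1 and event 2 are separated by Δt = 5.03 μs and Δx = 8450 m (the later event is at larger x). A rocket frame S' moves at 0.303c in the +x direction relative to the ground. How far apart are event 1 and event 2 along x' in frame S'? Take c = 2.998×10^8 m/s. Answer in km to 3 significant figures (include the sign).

Δx' ≈ 8.39 km

γ = 1/√(1 − 0.303²) = 1.0493
Δx' = γ(Δx − vΔt) = 1.0493 × (8450 m − 0.303×(2.998×10^8 m/s)×5.03×10^-6 s)
= 1.0493 × (7993.1 m) = 8.39 km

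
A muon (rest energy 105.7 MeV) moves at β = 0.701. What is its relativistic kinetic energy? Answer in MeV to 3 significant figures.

γ = 1/√(1 − 0.701²) = 1.4022
K = (γ − 1)m₀c² = (1.4022 − 1) × 105.7 MeV = 0.40221 × 105.7 MeV = 42.5 MeV

K ≈ 42.5 MeV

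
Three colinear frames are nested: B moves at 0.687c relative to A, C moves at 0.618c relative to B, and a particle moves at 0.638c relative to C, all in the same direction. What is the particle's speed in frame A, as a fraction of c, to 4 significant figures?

Compose boost 2: (0.618 + 0.687)/(1 + 0.618×0.687) = 1.305/1.42457 = 0.916068
Compose boost 3: (0.638 + 0.916068)/(1 + 0.638×0.916068) = 1.55407/1.58445 = 0.9808

u ≈ 0.9808c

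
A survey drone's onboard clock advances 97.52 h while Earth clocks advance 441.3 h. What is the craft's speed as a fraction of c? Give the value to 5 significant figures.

γ = Δt/τ₀ = 441.3/97.52 = 4.525226
β = √(1 − 1/γ²) = √(1 − 1/4.525226²) = 0.97528

β ≈ 0.97528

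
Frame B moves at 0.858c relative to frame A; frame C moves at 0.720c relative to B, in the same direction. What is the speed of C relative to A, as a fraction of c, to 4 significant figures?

u ≈ 0.9754c

Compose boost 2: (0.720 + 0.858)/(1 + 0.720×0.858) = 1.578/1.61776 = 0.9754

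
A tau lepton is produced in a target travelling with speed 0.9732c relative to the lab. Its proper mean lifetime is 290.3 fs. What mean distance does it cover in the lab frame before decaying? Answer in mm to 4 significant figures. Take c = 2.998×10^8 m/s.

d ≈ 0.3683 mm

γ = 1/√(1 − 0.9732²) = 4.34858
Dilated lifetime: Δt = γτ₀ = 4.34858 × 290.3 fs = 1262.39 fs
d = vΔt = 0.9732c × 1262.39 fs = 2.91765×10^8 m/s × 1.26239×10^-12 s = 0.3683 mm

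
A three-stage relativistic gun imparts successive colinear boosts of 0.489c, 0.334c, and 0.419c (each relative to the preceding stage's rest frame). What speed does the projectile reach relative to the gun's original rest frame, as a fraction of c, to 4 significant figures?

Compose boost 2: (0.334 + 0.489)/(1 + 0.334×0.489) = 0.8230/1.16333 = 0.707454
Compose boost 3: (0.419 + 0.707454)/(1 + 0.419×0.707454) = 1.12645/1.29642 = 0.8689

u ≈ 0.8689c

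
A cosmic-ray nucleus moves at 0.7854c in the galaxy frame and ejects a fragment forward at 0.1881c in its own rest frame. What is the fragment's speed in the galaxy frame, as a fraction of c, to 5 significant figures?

Compose boost 2: (0.1881 + 0.7854)/(1 + 0.1881×0.7854) = 0.97350/1.147734 = 0.84819

u ≈ 0.84819c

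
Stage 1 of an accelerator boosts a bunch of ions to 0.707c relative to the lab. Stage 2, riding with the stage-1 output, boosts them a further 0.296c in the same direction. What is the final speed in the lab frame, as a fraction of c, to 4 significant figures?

u ≈ 0.8294c

Compose boost 2: (0.296 + 0.707)/(1 + 0.296×0.707) = 1.003/1.20927 = 0.8294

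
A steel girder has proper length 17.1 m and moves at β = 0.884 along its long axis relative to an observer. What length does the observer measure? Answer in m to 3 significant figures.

γ = 1/√(1 − 0.884²) = 2.1391
Length contraction: L = L₀/γ = 17.1/2.1391 = 7.99 m

L ≈ 7.99 m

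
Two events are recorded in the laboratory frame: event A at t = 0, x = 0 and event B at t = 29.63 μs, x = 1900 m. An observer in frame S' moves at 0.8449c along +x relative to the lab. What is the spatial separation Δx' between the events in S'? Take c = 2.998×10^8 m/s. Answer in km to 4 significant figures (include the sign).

Δx' ≈ -10.48 km

γ = 1/√(1 − 0.8449²) = 1.86942
Δx' = γ(Δx − vΔt) = 1.86942 × (1900 m − 0.8449×(2.998×10^8 m/s)×29.63×10^-6 s)
= 1.86942 × (-5605.31 m) = -10.48 km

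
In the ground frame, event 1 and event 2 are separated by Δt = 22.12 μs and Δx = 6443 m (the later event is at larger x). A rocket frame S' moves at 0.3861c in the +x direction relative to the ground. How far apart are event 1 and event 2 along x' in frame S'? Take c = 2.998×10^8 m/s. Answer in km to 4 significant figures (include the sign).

γ = 1/√(1 − 0.3861²) = 1.08406
Δx' = γ(Δx − vΔt) = 1.08406 × (6443 m − 0.3861×(2.998×10^8 m/s)×22.12×10^-6 s)
= 1.08406 × (3882.55 m) = 4.209 km

Δx' ≈ 4.209 km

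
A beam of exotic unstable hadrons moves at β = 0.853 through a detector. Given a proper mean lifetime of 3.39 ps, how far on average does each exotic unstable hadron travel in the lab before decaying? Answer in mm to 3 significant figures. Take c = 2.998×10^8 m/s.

d ≈ 1.66 mm

γ = 1/√(1 − 0.853²) = 1.9160
Dilated lifetime: Δt = γτ₀ = 1.9160 × 3.39 ps = 6.4954 ps
d = vΔt = 0.853c × 6.4954 ps = 2.5573×10^8 m/s × 6.4954×10^-12 s = 1.66 mm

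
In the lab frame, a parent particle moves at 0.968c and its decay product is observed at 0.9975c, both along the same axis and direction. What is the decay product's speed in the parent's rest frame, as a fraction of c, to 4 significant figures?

Inverse velocity addition: u' = (u − v)/(1 − uv/c²)
= (0.9975 − 0.968)/(1 − 0.9975×0.968) = 0.02950/0.0344200 = 0.8571

u' ≈ 0.8571c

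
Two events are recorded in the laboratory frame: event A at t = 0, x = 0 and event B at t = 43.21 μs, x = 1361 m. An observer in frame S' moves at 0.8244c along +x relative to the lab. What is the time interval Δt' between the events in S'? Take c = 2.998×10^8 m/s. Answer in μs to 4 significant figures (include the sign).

Δt' ≈ 69.73 μs

γ = 1/√(1 − 0.8244²) = 1.76676
Δt' = γ(Δt − vΔx/c²) = 1.76676 × (43.21 μs − 0.8244×1361 m / (2.998×10^8 m/s))
= 1.76676 × (39.4675 μs) = 69.73 μs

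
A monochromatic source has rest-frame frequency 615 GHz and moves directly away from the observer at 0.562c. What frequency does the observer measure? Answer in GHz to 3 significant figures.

Relativistic Doppler: f_obs = f_src √((1−β)/(1+β))
= 615 × √(0.43800/1.5620) = 615 × 0.52954 = 326 GHz

f_obs ≈ 326 GHz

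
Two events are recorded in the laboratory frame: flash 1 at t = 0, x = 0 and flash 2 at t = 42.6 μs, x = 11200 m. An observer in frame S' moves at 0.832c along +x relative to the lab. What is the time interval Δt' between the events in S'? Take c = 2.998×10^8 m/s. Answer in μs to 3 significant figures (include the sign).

Δt' ≈ 20.8 μs

γ = 1/√(1 − 0.832²) = 1.8025
Δt' = γ(Δt − vΔx/c²) = 1.8025 × (42.6 μs − 0.832×11200 m / (2.998×10^8 m/s))
= 1.8025 × (11.518 μs) = 20.8 μs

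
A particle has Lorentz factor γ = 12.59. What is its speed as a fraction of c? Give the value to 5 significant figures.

β ≈ 0.99684

β = √(1 − 1/γ²) = √(1 − 1/12.59²) = √(0.9936912) = 0.99684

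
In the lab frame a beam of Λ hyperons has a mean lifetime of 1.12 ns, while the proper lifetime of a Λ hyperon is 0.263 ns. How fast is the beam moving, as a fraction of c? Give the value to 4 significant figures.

γ = Δt/τ₀ = 1.12/0.263 = 4.25856
β = √(1 − 1/γ²) = √(1 − 1/4.25856²) = 0.9720

β ≈ 0.9720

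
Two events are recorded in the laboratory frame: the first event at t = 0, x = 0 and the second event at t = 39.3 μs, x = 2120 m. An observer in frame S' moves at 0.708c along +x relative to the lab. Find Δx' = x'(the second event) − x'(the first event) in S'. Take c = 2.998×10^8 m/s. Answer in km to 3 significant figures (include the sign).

Δx' ≈ -8.81 km

γ = 1/√(1 − 0.708²) = 1.4160
Δx' = γ(Δx − vΔt) = 1.4160 × (2120 m − 0.708×(2.998×10^8 m/s)×39.3×10^-6 s)
= 1.4160 × (-6221.8 m) = -8.81 km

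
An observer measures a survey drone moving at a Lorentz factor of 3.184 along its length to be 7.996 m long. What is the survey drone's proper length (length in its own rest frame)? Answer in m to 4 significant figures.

L₀ ≈ 25.46 m

γ = 3.184 (given)
L₀ = γL = 3.184 × 7.996 = 25.46 m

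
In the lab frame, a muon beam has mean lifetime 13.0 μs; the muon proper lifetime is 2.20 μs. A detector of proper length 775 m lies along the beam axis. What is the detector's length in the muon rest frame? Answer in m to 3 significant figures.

Time dilation ⇒ γ = Δt/τ₀ = 13.0/2.20 = 5.9091
Length contraction: L = L₀/γ = 775/5.9091 = 131 m

L ≈ 131 m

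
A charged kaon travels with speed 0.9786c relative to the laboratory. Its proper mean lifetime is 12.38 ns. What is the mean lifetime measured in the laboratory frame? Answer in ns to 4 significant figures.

γ = 1/√(1 − 0.9786²) = 4.85975
Time dilation: Δt = γτ₀ = 4.85975 × 12.38 ns = 60.16 ns

Δt ≈ 60.16 ns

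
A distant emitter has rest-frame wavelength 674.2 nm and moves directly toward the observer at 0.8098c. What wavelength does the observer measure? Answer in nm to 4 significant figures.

Relativistic Doppler: λ_obs = λ_src √((1−β)/(1+β))
= 674.2 × √(0.190200/1.80980) = 674.2 × 0.324183 = 218.6 nm

λ_obs ≈ 218.6 nm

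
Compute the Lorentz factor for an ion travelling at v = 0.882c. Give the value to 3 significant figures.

γ ≈ 2.12

γ = 1/√(1 − β²) = 1/√(1 − 0.882²) = 1/√(0.22208) = 2.12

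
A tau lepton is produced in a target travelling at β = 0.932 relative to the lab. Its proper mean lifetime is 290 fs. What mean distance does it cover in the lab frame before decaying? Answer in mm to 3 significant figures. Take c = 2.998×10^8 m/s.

γ = 1/√(1 − 0.932²) = 2.7589
Dilated lifetime: Δt = γτ₀ = 2.7589 × 290 fs = 800.09 fs
d = vΔt = 0.932c × 800.09 fs = 2.7941×10^8 m/s × 8.0009×10^-13 s = 0.224 mm

d ≈ 0.224 mm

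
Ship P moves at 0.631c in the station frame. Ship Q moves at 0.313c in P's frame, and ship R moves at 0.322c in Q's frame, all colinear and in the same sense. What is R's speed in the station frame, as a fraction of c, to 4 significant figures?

Compose boost 2: (0.313 + 0.631)/(1 + 0.313×0.631) = 0.9440/1.19750 = 0.788307
Compose boost 3: (0.322 + 0.788307)/(1 + 0.322×0.788307) = 1.11031/1.25383 = 0.8855

u ≈ 0.8855c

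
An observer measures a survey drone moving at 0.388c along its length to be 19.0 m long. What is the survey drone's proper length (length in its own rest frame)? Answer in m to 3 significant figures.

γ = 1/√(1 − 0.388²) = 1.0850
L₀ = γL = 1.0850 × 19.0 = 20.6 m

L₀ ≈ 20.6 m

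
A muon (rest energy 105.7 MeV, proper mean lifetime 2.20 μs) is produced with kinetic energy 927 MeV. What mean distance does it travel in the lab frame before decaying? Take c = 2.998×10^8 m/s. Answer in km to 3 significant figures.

γ = 1 + K/(m₀c²) = 1 + 927/105.7 = 9.7701
β = √(1 − 1/γ²) = 0.99475
Dilated lifetime: γτ₀ = 9.7701 × 2.20 μs = 21.494 μs
d = βc·γτ₀ = 0.99475 × (2.998×10^8 m/s) × 2.1494×10^-5 s = 6.41 km

d ≈ 6.41 km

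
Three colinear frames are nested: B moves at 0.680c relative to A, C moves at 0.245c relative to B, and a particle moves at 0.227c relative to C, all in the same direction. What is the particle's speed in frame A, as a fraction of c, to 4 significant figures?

Compose boost 2: (0.245 + 0.680)/(1 + 0.245×0.680) = 0.9250/1.16660 = 0.792902
Compose boost 3: (0.227 + 0.792902)/(1 + 0.227×0.792902) = 1.01990/1.17999 = 0.8643

u ≈ 0.8643c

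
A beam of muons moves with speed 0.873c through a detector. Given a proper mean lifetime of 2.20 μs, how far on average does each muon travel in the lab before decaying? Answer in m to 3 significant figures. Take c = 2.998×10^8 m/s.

γ = 1/√(1 − 0.873²) = 2.0504
Dilated lifetime: Δt = γτ₀ = 2.0504 × 2.20 μs = 4.5108 μs
d = vΔt = 0.873c × 4.5108 μs = 2.6173×10^8 m/s × 4.5108×10^-6 s = 1180 m

d ≈ 1180 m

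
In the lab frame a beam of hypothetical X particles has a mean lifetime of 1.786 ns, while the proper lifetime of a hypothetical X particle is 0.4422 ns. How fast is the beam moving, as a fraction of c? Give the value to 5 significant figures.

β ≈ 0.96886

γ = Δt/τ₀ = 1.786/0.4422 = 4.038896
β = √(1 − 1/γ²) = √(1 − 1/4.038896²) = 0.96886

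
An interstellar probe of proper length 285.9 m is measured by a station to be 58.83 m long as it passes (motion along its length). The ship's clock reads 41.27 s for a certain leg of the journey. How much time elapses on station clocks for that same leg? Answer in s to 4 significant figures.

Length contraction ⇒ γ = L₀/L = 285.9/58.83 = 4.85977
Time dilation: Δt = γτ₀ = 4.85977 × 41.27 s = 200.6 s

Δt ≈ 200.6 s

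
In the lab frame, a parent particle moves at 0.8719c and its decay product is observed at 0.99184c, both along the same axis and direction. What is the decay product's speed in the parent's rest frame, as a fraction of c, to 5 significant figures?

u' ≈ 0.88703c

Inverse velocity addition: u' = (u − v)/(1 − uv/c²)
= (0.99184 − 0.8719)/(1 − 0.99184×0.8719) = 0.11994/0.1352147 = 0.88703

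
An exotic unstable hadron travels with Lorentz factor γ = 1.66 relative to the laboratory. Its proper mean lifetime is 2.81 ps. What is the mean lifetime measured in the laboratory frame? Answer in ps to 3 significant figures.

γ = 1.66 (given)
Time dilation: Δt = γτ₀ = 1.66 × 2.81 ps = 4.66 ps

Δt ≈ 4.66 ps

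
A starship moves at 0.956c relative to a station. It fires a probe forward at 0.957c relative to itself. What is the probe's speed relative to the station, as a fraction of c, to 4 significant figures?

u ≈ 0.9990c

Relativistic velocity addition: u = (u' + v)/(1 + u'v/c²)
= (0.957 + 0.956)/(1 + 0.957×0.956) = 1.913/1.91489 = 0.9990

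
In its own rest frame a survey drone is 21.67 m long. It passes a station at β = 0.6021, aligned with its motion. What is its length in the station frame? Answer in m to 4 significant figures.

γ = 1/√(1 − 0.6021²) = 1.25247
Length contraction: L = L₀/γ = 21.67/1.25247 = 17.30 m

L ≈ 17.30 m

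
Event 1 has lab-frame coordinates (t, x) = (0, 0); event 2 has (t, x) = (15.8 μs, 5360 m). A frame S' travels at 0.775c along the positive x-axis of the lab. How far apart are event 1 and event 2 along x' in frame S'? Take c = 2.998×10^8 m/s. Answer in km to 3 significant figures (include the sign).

γ = 1/√(1 − 0.775²) = 1.5824
Δx' = γ(Δx − vΔt) = 1.5824 × (5360 m − 0.775×(2.998×10^8 m/s)×15.8×10^-6 s)
= 1.5824 × (1688.9 m) = 2.67 km

Δx' ≈ 2.67 km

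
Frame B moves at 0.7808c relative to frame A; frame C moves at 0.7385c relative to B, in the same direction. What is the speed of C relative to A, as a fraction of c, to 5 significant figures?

Compose boost 2: (0.7385 + 0.7808)/(1 + 0.7385×0.7808) = 1.5193/1.576621 = 0.96364

u ≈ 0.96364c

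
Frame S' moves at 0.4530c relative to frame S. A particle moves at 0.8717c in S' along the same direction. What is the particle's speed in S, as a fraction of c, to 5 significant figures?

u ≈ 0.94969c

Relativistic velocity addition: u = (u' + v)/(1 + u'v/c²)
= (0.8717 + 0.4530)/(1 + 0.8717×0.4530) = 1.3247/1.394880 = 0.94969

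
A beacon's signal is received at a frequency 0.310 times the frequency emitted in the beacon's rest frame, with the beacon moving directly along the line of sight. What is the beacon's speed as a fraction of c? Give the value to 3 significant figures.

f_obs/f_src = √((1−β)/(1+β)) = 0.310  ⇒  (1−β)/(1+β) = 0.096100
β = |1 − D²|/(1 + D²) = |1 − 0.096100|/(1 + 0.096100) = 0.825

β ≈ 0.825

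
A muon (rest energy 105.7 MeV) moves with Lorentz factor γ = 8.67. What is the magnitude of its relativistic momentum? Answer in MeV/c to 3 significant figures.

p ≈ 910 MeV/c

β = √(1 − 1/γ²) = √(1 − 1/8.67²) = 0.99333
p = γβm₀c = 8.67 × 0.99333 × 105.7 MeV/c = 910 MeV/c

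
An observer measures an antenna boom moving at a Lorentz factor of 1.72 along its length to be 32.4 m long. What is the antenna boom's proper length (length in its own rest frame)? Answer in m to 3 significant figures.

L₀ ≈ 55.7 m

γ = 1.72 (given)
L₀ = γL = 1.72 × 32.4 = 55.7 m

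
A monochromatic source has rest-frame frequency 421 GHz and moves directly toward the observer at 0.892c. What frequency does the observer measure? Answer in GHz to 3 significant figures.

Relativistic Doppler: f_obs = f_src √((1+β)/(1−β))
= 421 × √(1.8920/0.10800) = 421 × 4.1855 = 1760 GHz

f_obs ≈ 1760 GHz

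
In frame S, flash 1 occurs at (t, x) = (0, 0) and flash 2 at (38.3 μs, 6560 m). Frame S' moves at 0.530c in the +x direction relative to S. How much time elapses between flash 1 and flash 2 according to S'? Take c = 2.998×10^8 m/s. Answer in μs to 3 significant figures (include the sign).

Δt' ≈ 31.5 μs

γ = 1/√(1 − 0.530²) = 1.1792
Δt' = γ(Δt − vΔx/c²) = 1.1792 × (38.3 μs − 0.530×6560 m / (2.998×10^8 m/s))
= 1.1792 × (26.703 μs) = 31.5 μs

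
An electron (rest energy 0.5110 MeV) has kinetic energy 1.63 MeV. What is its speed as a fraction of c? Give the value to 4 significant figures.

γ = 1 + K/(m₀c²) = 1 + 1.63/0.5110 = 4.18982
β = √(1 − 1/γ²) = 0.9711

β ≈ 0.9711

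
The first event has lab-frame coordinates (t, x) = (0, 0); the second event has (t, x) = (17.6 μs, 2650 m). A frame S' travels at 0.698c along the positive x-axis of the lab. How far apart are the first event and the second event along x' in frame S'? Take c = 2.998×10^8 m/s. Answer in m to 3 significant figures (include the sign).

γ = 1/√(1 − 0.698²) = 1.3965
Δx' = γ(Δx − vΔt) = 1.3965 × (2650 m − 0.698×(2.998×10^8 m/s)×17.6×10^-6 s)
= 1.3965 × (-1033.0 m) = -1440 m

Δx' ≈ -1440 m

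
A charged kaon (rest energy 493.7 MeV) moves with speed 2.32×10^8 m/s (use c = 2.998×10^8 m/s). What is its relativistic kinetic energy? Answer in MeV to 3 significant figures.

K ≈ 286 MeV

β = v/c = 2.32×10^8 / 2.998×10^8 = 0.77385
γ = 1/√(1 − 0.77385²) = 1.5789
K = (γ − 1)m₀c² = (1.5789 − 1) × 493.7 MeV = 0.57886 × 493.7 MeV = 286 MeV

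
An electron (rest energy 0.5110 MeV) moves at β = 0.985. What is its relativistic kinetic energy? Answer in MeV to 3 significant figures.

K ≈ 2.45 MeV

γ = 1/√(1 − 0.985²) = 5.7953
K = (γ − 1)m₀c² = (5.7953 − 1) × 0.5110 MeV = 4.7953 × 0.5110 MeV = 2.45 MeV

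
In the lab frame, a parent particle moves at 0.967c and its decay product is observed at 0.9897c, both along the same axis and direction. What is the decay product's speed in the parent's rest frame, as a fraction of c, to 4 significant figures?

Inverse velocity addition: u' = (u − v)/(1 − uv/c²)
= (0.9897 − 0.967)/(1 − 0.9897×0.967) = 0.02270/0.0429601 = 0.5284

u' ≈ 0.5284c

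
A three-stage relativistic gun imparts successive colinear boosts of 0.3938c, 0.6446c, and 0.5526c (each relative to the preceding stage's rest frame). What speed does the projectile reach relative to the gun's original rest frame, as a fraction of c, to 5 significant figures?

u ≈ 0.94726c

Compose boost 2: (0.6446 + 0.3938)/(1 + 0.6446×0.3938) = 1.0384/1.253843 = 0.8281735
Compose boost 3: (0.5526 + 0.8281735)/(1 + 0.5526×0.8281735) = 1.380774/1.457649 = 0.94726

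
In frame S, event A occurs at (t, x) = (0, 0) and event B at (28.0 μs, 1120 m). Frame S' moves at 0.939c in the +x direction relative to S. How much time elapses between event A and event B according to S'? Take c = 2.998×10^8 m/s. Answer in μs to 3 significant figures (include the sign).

Δt' ≈ 71.2 μs

γ = 1/√(1 − 0.939²) = 2.9077
Δt' = γ(Δt − vΔx/c²) = 2.9077 × (28.0 μs − 0.939×1120 m / (2.998×10^8 m/s))
= 2.9077 × (24.492 μs) = 71.2 μs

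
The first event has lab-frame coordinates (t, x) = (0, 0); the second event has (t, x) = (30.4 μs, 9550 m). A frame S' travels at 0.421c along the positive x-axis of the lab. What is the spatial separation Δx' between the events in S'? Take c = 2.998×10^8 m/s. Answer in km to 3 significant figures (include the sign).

Δx' ≈ 6.30 km

γ = 1/√(1 − 0.421²) = 1.1025
Δx' = γ(Δx − vΔt) = 1.1025 × (9550 m − 0.421×(2.998×10^8 m/s)×30.4×10^-6 s)
= 1.1025 × (5713.0 m) = 6.30 km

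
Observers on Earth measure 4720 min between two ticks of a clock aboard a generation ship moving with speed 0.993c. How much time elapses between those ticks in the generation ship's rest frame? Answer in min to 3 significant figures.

τ₀ ≈ 557 min

γ = 1/√(1 − 0.993²) = 8.4664
Proper time: τ₀ = Δt/γ = 4720/8.4664 = 557 min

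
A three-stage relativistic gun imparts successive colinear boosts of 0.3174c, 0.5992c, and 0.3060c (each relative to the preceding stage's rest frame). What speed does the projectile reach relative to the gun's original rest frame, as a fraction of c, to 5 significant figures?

Compose boost 2: (0.5992 + 0.3174)/(1 + 0.5992×0.3174) = 0.91660/1.190186 = 0.7701317
Compose boost 3: (0.3060 + 0.7701317)/(1 + 0.3060×0.7701317) = 1.076132/1.235660 = 0.87090

u ≈ 0.87090c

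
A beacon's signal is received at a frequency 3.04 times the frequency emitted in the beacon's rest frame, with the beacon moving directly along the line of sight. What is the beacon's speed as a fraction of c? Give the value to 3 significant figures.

f_obs/f_src = √((1+β)/(1−β)) = 3.04  ⇒  (1+β)/(1−β) = 9.2416
β = |1 − D²|/(1 + D²) = |1 − 9.2416|/(1 + 9.2416) = 0.805

β ≈ 0.805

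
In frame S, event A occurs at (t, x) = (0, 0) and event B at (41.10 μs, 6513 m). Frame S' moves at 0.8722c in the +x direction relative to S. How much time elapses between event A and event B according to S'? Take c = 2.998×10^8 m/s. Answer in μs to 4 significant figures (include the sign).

Δt' ≈ 45.29 μs

γ = 1/√(1 − 0.8722²) = 2.04437
Δt' = γ(Δt − vΔx/c²) = 2.04437 × (41.10 μs − 0.8722×6513 m / (2.998×10^8 m/s))
= 2.04437 × (22.1519 μs) = 45.29 μs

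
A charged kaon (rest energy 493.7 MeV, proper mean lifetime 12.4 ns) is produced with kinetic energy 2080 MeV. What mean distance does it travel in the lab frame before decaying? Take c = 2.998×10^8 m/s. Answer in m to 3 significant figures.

d ≈ 19.0 m

γ = 1 + K/(m₀c²) = 1 + 2080/493.7 = 5.2131
β = √(1 − 1/γ²) = 0.98143
Dilated lifetime: γτ₀ = 5.2131 × 12.4 ns = 64.642 ns
d = βc·γτ₀ = 0.98143 × (2.998×10^8 m/s) × 6.4642×10^-8 s = 19.0 m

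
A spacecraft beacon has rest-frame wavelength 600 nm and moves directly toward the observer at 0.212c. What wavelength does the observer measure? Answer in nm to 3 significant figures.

Relativistic Doppler: λ_obs = λ_src √((1−β)/(1+β))
= 600 × √(0.78800/1.2120) = 600 × 0.80633 = 484 nm

λ_obs ≈ 484 nm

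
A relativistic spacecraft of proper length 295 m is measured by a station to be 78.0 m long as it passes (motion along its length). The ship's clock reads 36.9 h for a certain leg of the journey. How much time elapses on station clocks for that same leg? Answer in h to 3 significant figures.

Δt ≈ 140 h

Length contraction ⇒ γ = L₀/L = 295/78.0 = 3.7821
Time dilation: Δt = γτ₀ = 3.7821 × 36.9 h = 140 h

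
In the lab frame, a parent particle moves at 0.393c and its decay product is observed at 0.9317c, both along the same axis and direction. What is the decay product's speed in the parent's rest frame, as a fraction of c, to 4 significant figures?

Inverse velocity addition: u' = (u − v)/(1 − uv/c²)
= (0.9317 − 0.393)/(1 − 0.9317×0.393) = 0.5387/0.633842 = 0.8499

u' ≈ 0.8499c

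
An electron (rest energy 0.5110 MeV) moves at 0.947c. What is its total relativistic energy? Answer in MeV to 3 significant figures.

γ = 1/√(1 − 0.947²) = 3.1130
E = γm₀c² = 3.1130 × 0.5110 MeV = 1.59 MeV

E ≈ 1.59 MeV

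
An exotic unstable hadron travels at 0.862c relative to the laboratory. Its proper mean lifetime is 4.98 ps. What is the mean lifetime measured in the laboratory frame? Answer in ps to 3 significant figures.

Δt ≈ 9.82 ps

γ = 1/√(1 − 0.862²) = 1.9727
Time dilation: Δt = γτ₀ = 1.9727 × 4.98 ps = 9.82 ps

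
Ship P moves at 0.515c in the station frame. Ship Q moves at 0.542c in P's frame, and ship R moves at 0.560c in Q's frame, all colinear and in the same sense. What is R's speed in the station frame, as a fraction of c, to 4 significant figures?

Compose boost 2: (0.542 + 0.515)/(1 + 0.542×0.515) = 1.057/1.27913 = 0.826343
Compose boost 3: (0.560 + 0.826343)/(1 + 0.560×0.826343) = 1.38634/1.46275 = 0.9478

u ≈ 0.9478c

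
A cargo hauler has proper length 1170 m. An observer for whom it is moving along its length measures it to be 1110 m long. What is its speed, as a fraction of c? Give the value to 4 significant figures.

γ = L₀/L = 1170/1110 = 1.05405
β = √(1 − 1/γ²) = 0.3161

β ≈ 0.3161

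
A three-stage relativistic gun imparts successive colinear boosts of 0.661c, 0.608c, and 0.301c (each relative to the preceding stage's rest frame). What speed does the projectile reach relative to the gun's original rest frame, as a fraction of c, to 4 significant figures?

Compose boost 2: (0.608 + 0.661)/(1 + 0.608×0.661) = 1.269/1.40189 = 0.905208
Compose boost 3: (0.301 + 0.905208)/(1 + 0.301×0.905208) = 1.20621/1.27247 = 0.9479

u ≈ 0.9479c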